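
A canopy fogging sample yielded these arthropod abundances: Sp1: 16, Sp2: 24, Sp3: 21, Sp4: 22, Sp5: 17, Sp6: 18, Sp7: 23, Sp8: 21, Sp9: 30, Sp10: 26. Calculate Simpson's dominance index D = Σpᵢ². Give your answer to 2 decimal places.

0.10

Total N = 16+24+21+22+17+18+23+21+30+26 = 218, so the proportions are 0.0734, 0.1101, 0.0963, 0.1009, 0.078, 0.0826, 0.1055, 0.0963, 0.1376, 0.1193 (working shown to 4 dp, full precision carried).
D = 0.0734² + 0.1101² + 0.0963² + 0.1009² + 0.078² + 0.0826² + 0.1055² + 0.0963² + 0.1376² + 0.1193² = 0.0054 + 0.0121 + 0.0093 + 0.0102 + 0.0061 + 0.0068 + 0.0111 + 0.0093 + 0.0189 + 0.0142 = 0.1034.
To 2 decimal places, D = 0.10.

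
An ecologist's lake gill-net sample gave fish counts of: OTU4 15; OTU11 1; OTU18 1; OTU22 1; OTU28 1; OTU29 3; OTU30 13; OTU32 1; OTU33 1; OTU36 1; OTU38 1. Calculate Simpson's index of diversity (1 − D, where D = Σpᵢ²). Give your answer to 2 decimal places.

Total N = 15+1+1+1+1+3+13+1+1+1+1 = 39, so the proportions are 0.3846, 0.0256, 0.0256, 0.0256, 0.0256, 0.0769, 0.3333, 0.0256, 0.0256, 0.0256, 0.0256 (working shown to 4 dp, full precision carried).
D = 0.3846² + 0.0256² + 0.0256² + 0.0256² + 0.0256² + 0.0769² + 0.3333² + 0.0256² + 0.0256² + 0.0256² + 0.0256² = 0.1479 + 0.0007 + 0.0007 + 0.0007 + 0.0007 + 0.0059 + 0.1111 + 0.0007 + 0.0007 + 0.0007 + 0.0007 = 0.2702.
So 1 − D = 0.7298, i.e. 0.73 to 2 decimal places.

0.73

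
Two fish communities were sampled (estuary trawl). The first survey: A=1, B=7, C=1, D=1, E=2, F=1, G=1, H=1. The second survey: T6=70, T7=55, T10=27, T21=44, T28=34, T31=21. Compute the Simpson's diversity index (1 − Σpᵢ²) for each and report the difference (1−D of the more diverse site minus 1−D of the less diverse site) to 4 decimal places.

The first survey: N=15, proportions 0.066667, 0.466667, 0.066667, 0.066667, 0.133333, 0.066667, 0.066667, 0.066667, giving 1−D = 0.737778 (working shown to 6 dp, full precision carried).
The second survey: N=251, proportions 0.278884, 0.219124, 0.10757, 0.175299, 0.135458, 0.083665, giving 1−D = 0.806559.
Difference = |0.737778 − 0.806559| = 0.068781, i.e. 0.0688 to 4 decimal places.

0.0688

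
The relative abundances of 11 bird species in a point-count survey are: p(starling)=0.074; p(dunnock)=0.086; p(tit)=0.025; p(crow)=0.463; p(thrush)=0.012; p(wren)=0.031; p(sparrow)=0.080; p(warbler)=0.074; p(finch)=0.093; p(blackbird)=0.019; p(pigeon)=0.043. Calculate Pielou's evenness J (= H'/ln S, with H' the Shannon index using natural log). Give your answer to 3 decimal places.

H' = −Σ pᵢ ln pᵢ = −((-0.19267) + (-0.21099) + (-0.09222) + (-0.35652) + (-0.05307) + (-0.10769) + (-0.20206) + (-0.19267) + (-0.22089) + (-0.07530) + (-0.13530)) = 1.83940 (working shown to 5 dp, full precision carried).
With S = 11 species, ln S = 2.39790, so J = 1.83940/2.39790 = 0.76709, i.e. 0.767 to 3 decimal places.

0.767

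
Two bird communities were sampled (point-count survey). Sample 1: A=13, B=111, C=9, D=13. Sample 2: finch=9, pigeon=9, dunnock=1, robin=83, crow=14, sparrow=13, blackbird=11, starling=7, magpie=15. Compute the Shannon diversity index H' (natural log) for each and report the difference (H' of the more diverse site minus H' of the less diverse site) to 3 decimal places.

0.837

Sample 1: N=146, proportions 0.089041, 0.760274, 0.061644, 0.089041, giving H' = 0.810856 (working shown to 6 dp, full precision carried).
Sample 2: N=162, proportions 0.055556, 0.055556, 0.006173, 0.512346, 0.08642, 0.080247, 0.067901, 0.04321, 0.092593, giving H' = 1.647942.
Difference = |0.810856 − 1.647942| = 0.837086, i.e. 0.837 to 3 decimal places.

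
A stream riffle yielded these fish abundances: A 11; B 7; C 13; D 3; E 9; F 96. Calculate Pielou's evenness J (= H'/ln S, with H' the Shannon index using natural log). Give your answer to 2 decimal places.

0.61

Total N = 11+7+13+3+9+96 = 139, so the proportions are 0.0791, 0.0504, 0.0935, 0.0216, 0.0647, 0.6906 (working shown to 4 dp, full precision carried).
H' = −Σ pᵢ ln pᵢ = −((-0.2007) + (-0.1505) + (-0.2216) + (-0.0828) + (-0.1772) + (-0.2556)) = 1.0885.
With S = 6 species, ln S = 1.7918, so J = 1.0885/1.7918 = 0.6075, i.e. 0.61 to 2 decimal places.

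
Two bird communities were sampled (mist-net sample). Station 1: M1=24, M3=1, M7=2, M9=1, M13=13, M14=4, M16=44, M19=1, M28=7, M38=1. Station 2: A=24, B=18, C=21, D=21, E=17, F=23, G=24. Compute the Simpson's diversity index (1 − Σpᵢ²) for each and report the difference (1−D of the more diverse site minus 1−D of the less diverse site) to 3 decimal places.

0.142

Station 1: N=98, proportions 0.2449, 0.0102, 0.02041, 0.0102, 0.13265, 0.04082, 0.44898, 0.0102, 0.07143, 0.0102, giving 1−D = 0.71324 (working shown to 5 dp, full precision carried).
Station 2: N=148, proportions 0.16216, 0.12162, 0.14189, 0.14189, 0.11486, 0.15541, 0.16216, giving 1−D = 0.85500.
Difference = |0.71324 − 0.85500| = 0.14176, i.e. 0.142 to 3 decimal places.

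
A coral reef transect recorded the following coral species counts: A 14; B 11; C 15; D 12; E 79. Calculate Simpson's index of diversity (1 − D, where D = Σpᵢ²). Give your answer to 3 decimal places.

0.596

Total N = 14+11+15+12+79 = 131, so the proportions are 0.10687, 0.08397, 0.1145, 0.0916, 0.60305 (working shown to 5 dp, full precision carried).
D = 0.10687² + 0.08397² + 0.1145² + 0.0916² + 0.60305² = 0.01142 + 0.00705 + 0.01311 + 0.00839 + 0.36367 = 0.40365.
So 1 − D = 0.59635, i.e. 0.596 to 3 decimal places.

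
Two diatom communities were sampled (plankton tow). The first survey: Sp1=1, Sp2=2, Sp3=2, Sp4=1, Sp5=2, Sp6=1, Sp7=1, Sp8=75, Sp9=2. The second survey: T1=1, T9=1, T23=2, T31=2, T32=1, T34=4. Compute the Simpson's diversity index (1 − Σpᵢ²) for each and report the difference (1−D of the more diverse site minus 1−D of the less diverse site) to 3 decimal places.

0.523

The first survey: N=87, proportions 0.011494, 0.022989, 0.022989, 0.011494, 0.022989, 0.011494, 0.011494, 0.862069, 0.022989, giving 1−D = 0.254195 (working shown to 6 dp, full precision carried).
The second survey: N=11, proportions 0.090909, 0.090909, 0.181818, 0.181818, 0.090909, 0.363636, giving 1−D = 0.776860.
Difference = |0.254195 − 0.776860| = 0.522665, i.e. 0.523 to 3 decimal places.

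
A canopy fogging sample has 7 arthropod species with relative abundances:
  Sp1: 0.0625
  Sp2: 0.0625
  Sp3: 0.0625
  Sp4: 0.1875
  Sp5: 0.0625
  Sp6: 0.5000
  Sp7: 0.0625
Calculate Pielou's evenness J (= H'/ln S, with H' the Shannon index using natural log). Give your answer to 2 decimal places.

H' = −Σ pᵢ ln pᵢ = −((-0.1733) + (-0.1733) + (-0.1733) + (-0.3139) + (-0.1733) + (-0.3466) + (-0.1733)) = 1.5269 (working shown to 4 dp, full precision carried).
With S = 7 species, ln S = 1.9459, so J = 1.5269/1.9459 = 0.7847, i.e. 0.78 to 2 decimal places.

0.78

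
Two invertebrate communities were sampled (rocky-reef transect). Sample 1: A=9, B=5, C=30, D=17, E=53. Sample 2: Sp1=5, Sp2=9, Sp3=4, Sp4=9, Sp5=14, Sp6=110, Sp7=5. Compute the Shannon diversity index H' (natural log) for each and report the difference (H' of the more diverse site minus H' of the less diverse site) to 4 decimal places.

0.2224

Sample 1: N=114, proportions 0.078947, 0.04386, 0.263158, 0.149123, 0.464912, giving H' = 1.328758 (working shown to 6 dp, full precision carried).
Sample 2: N=156, proportions 0.032051, 0.057692, 0.025641, 0.057692, 0.089744, 0.705128, 0.032051, giving H' = 1.106335.
Difference = |1.328758 − 1.106335| = 0.222423, i.e. 0.2224 to 4 decimal places.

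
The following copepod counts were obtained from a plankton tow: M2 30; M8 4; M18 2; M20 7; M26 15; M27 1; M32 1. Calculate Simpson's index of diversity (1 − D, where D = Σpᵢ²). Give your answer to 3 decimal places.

0.668

Total N = 30+4+2+7+15+1+1 = 60, so the proportions are 0.5, 0.06667, 0.03333, 0.11667, 0.25, 0.01667, 0.01667 (working shown to 5 dp, full precision carried).
D = 0.5² + 0.06667² + 0.03333² + 0.11667² + 0.25² + 0.01667² + 0.01667² = 0.25000 + 0.00444 + 0.00111 + 0.01361 + 0.06250 + 0.00028 + 0.00028 = 0.33222.
So 1 − D = 0.66778, i.e. 0.668 to 3 decimal places.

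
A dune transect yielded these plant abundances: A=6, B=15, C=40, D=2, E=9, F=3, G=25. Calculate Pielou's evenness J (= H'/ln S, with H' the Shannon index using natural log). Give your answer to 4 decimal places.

Total N = 6+15+40+2+9+3+25 = 100, so the proportions are 0.06, 0.15, 0.4, 0.02, 0.09, 0.03, 0.25 (working shown to 6 dp, full precision carried).
H' = −Σ pᵢ ln pᵢ = −((-0.168805) + (-0.284568) + (-0.366516) + (-0.078240) + (-0.216715) + (-0.105197) + (-0.346574)) = 1.566615.
With S = 7 species, ln S = 1.945910, so J = 1.566615/1.945910 = 0.805081, i.e. 0.8051 to 4 decimal places.

0.8051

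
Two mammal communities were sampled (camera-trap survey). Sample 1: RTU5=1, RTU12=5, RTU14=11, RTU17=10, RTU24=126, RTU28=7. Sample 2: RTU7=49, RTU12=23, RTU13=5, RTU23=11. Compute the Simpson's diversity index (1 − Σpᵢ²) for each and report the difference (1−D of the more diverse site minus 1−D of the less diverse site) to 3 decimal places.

Sample 1: N=160, proportions 0.00625, 0.03125, 0.06875, 0.0625, 0.7875, 0.04375, giving 1−D = 0.36828 (working shown to 5 dp, full precision carried).
Sample 2: N=88, proportions 0.55682, 0.26136, 0.05682, 0.125, giving 1−D = 0.60279.
Difference = |0.36828 − 0.60279| = 0.23451, i.e. 0.235 to 3 decimal places.

0.235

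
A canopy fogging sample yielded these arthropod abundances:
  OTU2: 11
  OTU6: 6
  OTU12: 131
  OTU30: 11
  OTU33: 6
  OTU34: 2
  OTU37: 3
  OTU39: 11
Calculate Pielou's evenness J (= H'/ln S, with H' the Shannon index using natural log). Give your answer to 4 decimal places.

0.5233

Total N = 11+6+131+11+6+2+3+11 = 181, so the proportions are 0.060773, 0.033149, 0.723757, 0.060773, 0.033149, 0.01105, 0.016575, 0.060773 (working shown to 6 dp, full precision carried).
H' = −Σ pᵢ ln pᵢ = −((-0.170202) + (-0.112931) + (-0.233990) + (-0.170202) + (-0.112931) + (-0.049783) + (-0.067954) + (-0.170202)) = 1.088195.
With S = 8 species, ln S = 2.079442, so J = 1.088195/2.079442 = 0.523311, i.e. 0.5233 to 4 decimal places.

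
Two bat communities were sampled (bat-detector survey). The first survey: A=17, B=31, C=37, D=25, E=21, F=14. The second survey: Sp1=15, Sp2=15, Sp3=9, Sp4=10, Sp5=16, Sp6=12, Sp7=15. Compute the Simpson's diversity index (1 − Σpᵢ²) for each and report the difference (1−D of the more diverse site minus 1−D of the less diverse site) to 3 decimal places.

0.036

The first survey: N=145, proportions 0.11724, 0.21379, 0.25517, 0.17241, 0.14483, 0.09655, giving 1−D = 0.81541 (working shown to 5 dp, full precision carried).
The second survey: N=92, proportions 0.16304, 0.16304, 0.09783, 0.1087, 0.17391, 0.13043, 0.16304, giving 1−D = 0.85161.
Difference = |0.81541 − 0.85161| = 0.03620, i.e. 0.036 to 3 decimal places.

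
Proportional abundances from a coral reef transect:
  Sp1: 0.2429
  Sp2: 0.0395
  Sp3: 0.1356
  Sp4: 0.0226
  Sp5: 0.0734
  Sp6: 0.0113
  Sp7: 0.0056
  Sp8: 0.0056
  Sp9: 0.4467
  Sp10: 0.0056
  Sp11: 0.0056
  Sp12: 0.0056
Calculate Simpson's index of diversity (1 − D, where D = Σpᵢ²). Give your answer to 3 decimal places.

0.715

D = 0.2429² + 0.0395² + 0.1356² + 0.0226² + 0.0734² + 0.0113² + 0.0056² + 0.0056² + 0.4467² + 0.0056² + 0.0056² + 0.0056² = 0.05900 + 0.00156 + 0.01839 + 0.00051 + 0.00539 + 0.00013 + 0.00003 + 0.00003 + 0.19954 + 0.00003 + 0.00003 + 0.00003 = 0.28467 (working shown to 5 dp, full precision carried).
So 1 − D = 0.71533, i.e. 0.715 to 3 decimal places.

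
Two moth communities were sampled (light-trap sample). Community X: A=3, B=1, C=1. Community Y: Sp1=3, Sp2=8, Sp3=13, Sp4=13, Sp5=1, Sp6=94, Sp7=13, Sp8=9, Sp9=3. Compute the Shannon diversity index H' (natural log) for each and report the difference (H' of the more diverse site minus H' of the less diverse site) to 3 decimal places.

0.475

Community X: N=5, proportions 0.6, 0.2, 0.2, giving H' = 0.95027 (working shown to 5 dp, full precision carried).
Community Y: N=157, proportions 0.01911, 0.05096, 0.0828, 0.0828, 0.00637, 0.59873, 0.0828, 0.05732, 0.01911, giving H' = 1.42500.
Difference = |0.95027 − 1.42500| = 0.47473, i.e. 0.475 to 3 decimal places.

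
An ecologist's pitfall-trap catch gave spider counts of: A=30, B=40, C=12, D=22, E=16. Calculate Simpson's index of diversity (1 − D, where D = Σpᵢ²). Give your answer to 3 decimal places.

Total N = 30+40+12+22+16 = 120, so the proportions are 0.25, 0.33333, 0.1, 0.18333, 0.13333 (working shown to 5 dp, full precision carried).
D = 0.25² + 0.33333² + 0.1² + 0.18333² + 0.13333² = 0.06250 + 0.11111 + 0.01000 + 0.03361 + 0.01778 = 0.23500.
So 1 − D = 0.76500, i.e. 0.765 to 3 decimal places.

0.765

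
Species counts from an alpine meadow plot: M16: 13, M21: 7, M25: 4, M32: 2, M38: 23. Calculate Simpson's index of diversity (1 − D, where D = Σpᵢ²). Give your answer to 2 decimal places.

0.68

Total N = 13+7+4+2+23 = 49, so the proportions are 0.2653, 0.1429, 0.0816, 0.0408, 0.4694 (working shown to 4 dp, full precision carried).
D = 0.2653² + 0.1429² + 0.0816² + 0.0408² + 0.4694² = 0.0704 + 0.0204 + 0.0067 + 0.0017 + 0.2203 = 0.3195.
So 1 − D = 0.6805, i.e. 0.68 to 2 decimal places.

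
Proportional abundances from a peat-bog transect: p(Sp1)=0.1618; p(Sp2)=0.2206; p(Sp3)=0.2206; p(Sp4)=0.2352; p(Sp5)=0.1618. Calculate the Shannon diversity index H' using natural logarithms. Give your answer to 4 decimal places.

1.5966

Each pᵢ ln pᵢ term (working shown to 6 dp, full precision carried): 0.1618×(-1.821394)=-0.294702, 0.2206×(-1.511404)=-0.333416, 0.2206×(-1.511404)=-0.333416, 0.2352×(-1.447319)=-0.340409, 0.1618×(-1.821394)=-0.294702.
Sum = -1.596644, so H' = 1.5966.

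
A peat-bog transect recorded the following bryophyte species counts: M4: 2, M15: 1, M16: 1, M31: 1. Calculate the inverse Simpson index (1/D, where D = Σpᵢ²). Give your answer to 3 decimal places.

Total N = 2+1+1+1 = 5, so the proportions are 0.4, 0.2, 0.2, 0.2 (working shown to 7 dp, full precision carried).
D = 0.4² + 0.2² + 0.2² + 0.2² = 0.1600000 + 0.0400000 + 0.0400000 + 0.0400000 = 0.2800000.
So 1/D = 3.57143, i.e. 3.571 to 3 decimal places.

3.571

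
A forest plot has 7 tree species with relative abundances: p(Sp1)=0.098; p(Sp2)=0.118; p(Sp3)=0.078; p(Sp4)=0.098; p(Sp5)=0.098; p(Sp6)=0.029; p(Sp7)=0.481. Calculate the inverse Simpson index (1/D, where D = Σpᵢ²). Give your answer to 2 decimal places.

3.56

D = 0.098² + 0.118² + 0.078² + 0.098² + 0.098² + 0.029² + 0.481² = 0.009604 + 0.013924 + 0.006084 + 0.009604 + 0.009604 + 0.000841 + 0.231361 = 0.281022 (working shown to 6 dp, full precision carried).
So 1/D = 3.5584, i.e. 3.56 to 2 decimal places.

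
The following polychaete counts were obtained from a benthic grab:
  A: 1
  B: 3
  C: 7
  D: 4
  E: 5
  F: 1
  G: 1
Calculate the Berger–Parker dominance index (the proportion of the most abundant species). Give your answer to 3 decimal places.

0.318

Total N = 1+3+7+4+5+1+1 = 22, so the proportions are 0.04545, 0.13636, 0.31818, 0.18182, 0.22727, 0.04545, 0.04545 (working shown to 5 dp, full precision carried).
The largest proportion is 0.31818, i.e. d = 0.318 to 3 decimal places.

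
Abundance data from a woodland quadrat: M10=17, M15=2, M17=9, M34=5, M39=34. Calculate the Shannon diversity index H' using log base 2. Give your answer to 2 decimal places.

Total N = 17+2+9+5+34 = 67, so the proportions are 0.2537, 0.0299, 0.1343, 0.0746, 0.5075 (working shown to 4 dp, full precision carried).
Each pᵢ log₂ pᵢ term: 0.2537×(-1.9786)=-0.5020, 0.0299×(-5.0661)=-0.1512, 0.1343×(-2.8962)=-0.3890, 0.0746×(-3.7442)=-0.2794, 0.5075×(-0.9786)=-0.4966.
Sum = -1.8183, so H' = 1.82.

1.82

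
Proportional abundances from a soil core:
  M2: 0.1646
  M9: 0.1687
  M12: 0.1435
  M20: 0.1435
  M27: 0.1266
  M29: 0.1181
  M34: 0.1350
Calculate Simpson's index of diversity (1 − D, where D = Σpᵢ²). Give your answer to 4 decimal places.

D = 0.1646² + 0.1687² + 0.1435² + 0.1435² + 0.1266² + 0.1181² + 0.135² = 0.027093 + 0.028460 + 0.020592 + 0.020592 + 0.016028 + 0.013948 + 0.018225 = 0.144938 (working shown to 6 dp, full precision carried).
So 1 − D = 0.855062, i.e. 0.8551 to 4 decimal places.

0.8551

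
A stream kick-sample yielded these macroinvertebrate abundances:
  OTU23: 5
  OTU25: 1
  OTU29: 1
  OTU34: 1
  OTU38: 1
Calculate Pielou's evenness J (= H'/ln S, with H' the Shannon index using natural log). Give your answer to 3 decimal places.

0.810

Total N = 5+1+1+1+1 = 9, so the proportions are 0.55556, 0.11111, 0.11111, 0.11111, 0.11111 (working shown to 5 dp, full precision carried).
H' = −Σ pᵢ ln pᵢ = −((-0.32655) + (-0.24414) + (-0.24414) + (-0.24414) + (-0.24414)) = 1.30309.
With S = 5 species, ln S = 1.60944, so J = 1.30309/1.60944 = 0.80966, i.e. 0.810 to 3 decimal places.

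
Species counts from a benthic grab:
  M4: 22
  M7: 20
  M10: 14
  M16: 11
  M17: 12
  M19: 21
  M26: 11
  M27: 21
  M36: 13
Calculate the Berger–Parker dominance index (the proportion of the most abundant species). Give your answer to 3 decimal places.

0.152

Total N = 22+20+14+11+12+21+11+21+13 = 145, so the proportions are 0.15172, 0.13793, 0.09655, 0.07586, 0.08276, 0.14483, 0.07586, 0.14483, 0.08966 (working shown to 5 dp, full precision carried).
The largest proportion is 0.15172, i.e. d = 0.152 to 3 decimal places.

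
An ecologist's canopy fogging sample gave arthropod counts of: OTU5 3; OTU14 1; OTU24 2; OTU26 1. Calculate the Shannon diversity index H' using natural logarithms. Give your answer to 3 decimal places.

1.277

Total N = 3+1+2+1 = 7, so the proportions are 0.42857, 0.14286, 0.28571, 0.14286 (working shown to 5 dp, full precision carried).
Each pᵢ ln pᵢ term: 0.42857×(-0.84730)=-0.36313, 0.14286×(-1.94591)=-0.27799, 0.28571×(-1.25276)=-0.35793, 0.14286×(-1.94591)=-0.27799.
Sum = -1.27703, so H' = 1.277.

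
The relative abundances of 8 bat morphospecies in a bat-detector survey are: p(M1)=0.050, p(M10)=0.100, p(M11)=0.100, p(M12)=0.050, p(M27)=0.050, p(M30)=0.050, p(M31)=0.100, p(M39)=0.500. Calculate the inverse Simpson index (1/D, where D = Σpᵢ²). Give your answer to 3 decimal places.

3.448

D = 0.05² + 0.1² + 0.1² + 0.05² + 0.05² + 0.05² + 0.1² + 0.5² = 0.0025000 + 0.0100000 + 0.0100000 + 0.0025000 + 0.0025000 + 0.0025000 + 0.0100000 + 0.2500000 = 0.2900000 (working shown to 7 dp, full precision carried).
So 1/D = 3.44828, i.e. 3.448 to 3 decimal places.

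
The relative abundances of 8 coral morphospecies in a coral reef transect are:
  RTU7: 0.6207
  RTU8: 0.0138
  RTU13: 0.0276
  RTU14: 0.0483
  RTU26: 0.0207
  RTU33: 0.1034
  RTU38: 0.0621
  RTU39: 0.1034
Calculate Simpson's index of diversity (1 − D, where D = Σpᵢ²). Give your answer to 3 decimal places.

0.586

D = 0.6207² + 0.0138² + 0.0276² + 0.0483² + 0.0207² + 0.1034² + 0.0621² + 0.1034² = 0.38527 + 0.00019 + 0.00076 + 0.00233 + 0.00043 + 0.01069 + 0.00386 + 0.01069 = 0.41422 (working shown to 5 dp, full precision carried).
So 1 − D = 0.58578, i.e. 0.586 to 3 decimal places.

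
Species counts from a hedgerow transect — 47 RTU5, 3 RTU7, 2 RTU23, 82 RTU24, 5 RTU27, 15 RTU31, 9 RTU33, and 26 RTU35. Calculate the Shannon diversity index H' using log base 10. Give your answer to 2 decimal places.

0.67

Total N = 47+3+2+82+5+15+9+26 = 189, so the proportions are 0.2487, 0.0159, 0.0106, 0.4339, 0.0265, 0.0794, 0.0476, 0.1376 (working shown to 4 dp, full precision carried).
Each pᵢ log₁₀ pᵢ term: 0.2487×(-0.6044)=-0.1503, 0.0159×(-1.7993)=-0.0286, 0.0106×(-1.9754)=-0.0209, 0.4339×(-0.3626)=-0.1573, 0.0265×(-1.5775)=-0.0417, 0.0794×(-1.1004)=-0.0873, 0.0476×(-1.3222)=-0.0630, 0.1376×(-0.8615)=-0.1185.
Sum = -0.6676, so H' = 0.67.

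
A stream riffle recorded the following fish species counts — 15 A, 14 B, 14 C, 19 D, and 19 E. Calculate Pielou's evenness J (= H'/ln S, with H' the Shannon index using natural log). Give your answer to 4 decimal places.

0.9937

Total N = 15+14+14+19+19 = 81, so the proportions are 0.185185, 0.17284, 0.17284, 0.234568, 0.234568 (working shown to 6 dp, full precision carried).
H' = −Σ pᵢ ln pᵢ = −((-0.312296) + (-0.303401) + (-0.303401) + (-0.340126) + (-0.340126)) = 1.599350.
With S = 5 species, ln S = 1.609438, so J = 1.599350/1.609438 = 0.993732, i.e. 0.9937 to 4 decimal places.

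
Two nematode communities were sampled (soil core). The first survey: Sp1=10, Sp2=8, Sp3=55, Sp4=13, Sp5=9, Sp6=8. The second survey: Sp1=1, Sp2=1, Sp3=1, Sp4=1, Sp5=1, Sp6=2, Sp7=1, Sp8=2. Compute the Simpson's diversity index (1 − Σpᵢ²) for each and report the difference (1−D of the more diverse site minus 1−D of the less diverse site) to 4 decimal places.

0.1902

The first survey: N=103, proportions 0.097087, 0.07767, 0.533981, 0.126214, 0.087379, 0.07767, giving 1−D = 0.669809 (working shown to 6 dp, full precision carried).
The second survey: N=10, proportions 0.1, 0.1, 0.1, 0.1, 0.1, 0.2, 0.1, 0.2, giving 1−D = 0.860000.
Difference = |0.669809 − 0.860000| = 0.190191, i.e. 0.1902 to 4 decimal places.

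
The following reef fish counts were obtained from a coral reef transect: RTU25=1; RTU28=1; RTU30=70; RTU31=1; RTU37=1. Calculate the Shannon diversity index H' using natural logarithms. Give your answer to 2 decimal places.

Total N = 1+1+70+1+1 = 74, so the proportions are 0.0135, 0.0135, 0.9459, 0.0135, 0.0135 (working shown to 4 dp, full precision carried).
Each pᵢ ln pᵢ term: 0.0135×(-4.3041)=-0.0582, 0.0135×(-4.3041)=-0.0582, 0.9459×(-0.0556)=-0.0526, 0.0135×(-4.3041)=-0.0582, 0.0135×(-4.3041)=-0.0582.
Sum = -0.2852, so H' = 0.29.

0.29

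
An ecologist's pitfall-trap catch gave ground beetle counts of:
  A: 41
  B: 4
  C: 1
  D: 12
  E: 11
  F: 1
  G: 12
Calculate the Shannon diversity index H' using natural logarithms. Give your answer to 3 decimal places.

Total N = 41+4+1+12+11+1+12 = 82, so the proportions are 0.5, 0.04878, 0.0122, 0.14634, 0.13415, 0.0122, 0.14634 (working shown to 5 dp, full precision carried).
Each pᵢ ln pᵢ term: 0.5×(-0.69315)=-0.34657, 0.04878×(-3.02042)=-0.14734, 0.0122×(-4.40672)=-0.05374, 0.14634×(-1.92181)=-0.28124, 0.13415×(-2.00882)=-0.26948, 0.0122×(-4.40672)=-0.05374, 0.14634×(-1.92181)=-0.28124.
Sum = -1.43335, so H' = 1.433.

1.433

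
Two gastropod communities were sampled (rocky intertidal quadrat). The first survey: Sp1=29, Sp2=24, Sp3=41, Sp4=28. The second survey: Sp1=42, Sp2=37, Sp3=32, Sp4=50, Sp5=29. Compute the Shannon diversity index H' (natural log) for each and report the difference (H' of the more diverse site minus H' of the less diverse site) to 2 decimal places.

0.22

The first survey: N=122, proportions 0.2377, 0.19672, 0.33607, 0.22951, giving H' = 1.36564 (working shown to 5 dp, full precision carried).
The second survey: N=190, proportions 0.22105, 0.19474, 0.16842, 0.26316, 0.15263, giving H' = 1.59049.
Difference = |1.36564 − 1.59049| = 0.22485, i.e. 0.22 to 2 decimal places.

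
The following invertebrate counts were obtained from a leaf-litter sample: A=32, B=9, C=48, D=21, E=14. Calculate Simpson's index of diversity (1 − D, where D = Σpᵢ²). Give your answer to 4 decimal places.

Total N = 32+9+48+21+14 = 124, so the proportions are 0.258065, 0.072581, 0.387097, 0.169355, 0.112903 (working shown to 6 dp, full precision carried).
D = 0.258065² + 0.072581² + 0.387097² + 0.169355² + 0.112903² = 0.066597 + 0.005268 + 0.149844 + 0.028681 + 0.012747 = 0.263137.
So 1 − D = 0.736863, i.e. 0.7369 to 4 decimal places.

0.7369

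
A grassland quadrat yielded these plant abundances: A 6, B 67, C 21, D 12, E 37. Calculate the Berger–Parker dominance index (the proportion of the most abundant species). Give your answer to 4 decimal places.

0.4685

Total N = 6+67+21+12+37 = 143, so the proportions are 0.041958, 0.468531, 0.146853, 0.083916, 0.258741 (working shown to 6 dp, full precision carried).
The largest proportion is 0.468531, i.e. d = 0.4685 to 4 decimal places.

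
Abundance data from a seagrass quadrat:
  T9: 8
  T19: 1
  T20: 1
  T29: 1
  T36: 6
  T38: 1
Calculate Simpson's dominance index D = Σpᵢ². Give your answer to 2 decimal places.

0.32

Total N = 8+1+1+1+6+1 = 18, so the proportions are 0.4444, 0.0556, 0.0556, 0.0556, 0.3333, 0.0556 (working shown to 4 dp, full precision carried).
D = 0.4444² + 0.0556² + 0.0556² + 0.0556² + 0.3333² + 0.0556² = 0.1975 + 0.0031 + 0.0031 + 0.0031 + 0.1111 + 0.0031 = 0.3210.
To 2 decimal places, D = 0.32.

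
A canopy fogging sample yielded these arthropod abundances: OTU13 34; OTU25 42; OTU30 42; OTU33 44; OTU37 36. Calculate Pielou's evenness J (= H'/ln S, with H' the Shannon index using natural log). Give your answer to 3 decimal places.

0.997

Total N = 34+42+42+44+36 = 198, so the proportions are 0.17172, 0.21212, 0.21212, 0.22222, 0.18182 (working shown to 5 dp, full precision carried).
H' = −Σ pᵢ ln pᵢ = −((-0.30255) + (-0.32891) + (-0.32891) + (-0.33424) + (-0.30995)) = 1.60457.
With S = 5 species, ln S = 1.60944, so J = 1.60457/1.60944 = 0.99698, i.e. 0.997 to 3 decimal places.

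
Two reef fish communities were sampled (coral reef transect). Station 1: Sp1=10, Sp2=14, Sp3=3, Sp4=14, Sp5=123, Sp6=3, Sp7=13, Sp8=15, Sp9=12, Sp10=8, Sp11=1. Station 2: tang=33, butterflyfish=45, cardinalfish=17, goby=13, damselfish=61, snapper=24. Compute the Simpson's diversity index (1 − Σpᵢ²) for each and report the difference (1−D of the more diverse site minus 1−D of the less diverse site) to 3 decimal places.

Station 1: N=216, proportions 0.0463, 0.06481, 0.01389, 0.06481, 0.56944, 0.01389, 0.06019, 0.06944, 0.05556, 0.03704, 0.00463, giving 1−D = 0.65188 (working shown to 5 dp, full precision carried).
Station 2: N=193, proportions 0.17098, 0.23316, 0.08808, 0.06736, 0.31606, 0.12435, giving 1−D = 0.78875.
Difference = |0.65188 − 0.78875| = 0.13687, i.e. 0.137 to 3 decimal places.

0.137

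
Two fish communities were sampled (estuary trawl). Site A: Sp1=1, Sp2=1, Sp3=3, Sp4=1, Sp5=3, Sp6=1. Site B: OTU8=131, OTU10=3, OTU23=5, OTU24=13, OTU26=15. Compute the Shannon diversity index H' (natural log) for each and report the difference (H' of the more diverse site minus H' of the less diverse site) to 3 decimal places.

0.861

Site A: N=10, proportions 0.1, 0.1, 0.3, 0.1, 0.3, 0.1, giving H' = 1.64342 (working shown to 5 dp, full precision carried).
Site B: N=167, proportions 0.78443, 0.01796, 0.02994, 0.07784, 0.08982, giving H' = 0.78291.
Difference = |1.64342 − 0.78291| = 0.86051, i.e. 0.861 to 3 decimal places.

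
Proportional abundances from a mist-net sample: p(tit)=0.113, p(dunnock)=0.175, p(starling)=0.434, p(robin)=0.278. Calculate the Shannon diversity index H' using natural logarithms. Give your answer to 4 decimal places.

1.2695

Each pᵢ ln pᵢ term (working shown to 6 dp, full precision carried): 0.113×(-2.180367)=-0.246382, 0.175×(-1.742969)=-0.305020, 0.434×(-0.834711)=-0.362264, 0.278×(-1.280134)=-0.355877.
Sum = -1.269543, so H' = 1.2695.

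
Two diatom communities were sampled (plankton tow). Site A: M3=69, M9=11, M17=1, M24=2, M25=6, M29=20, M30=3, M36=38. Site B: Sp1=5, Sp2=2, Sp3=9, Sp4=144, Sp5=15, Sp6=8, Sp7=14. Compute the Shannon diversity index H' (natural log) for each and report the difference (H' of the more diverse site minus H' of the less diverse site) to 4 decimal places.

Site A: N=150, proportions 0.46, 0.073333, 0.006667, 0.013333, 0.04, 0.133333, 0.02, 0.253333, giving H' = 1.463263 (working shown to 6 dp, full precision carried).
Site B: N=197, proportions 0.025381, 0.010152, 0.045685, 0.730964, 0.076142, 0.040609, 0.071066, giving H' = 1.023992.
Difference = |1.463263 − 1.023992| = 0.439271, i.e. 0.4393 to 4 decimal places.

0.4393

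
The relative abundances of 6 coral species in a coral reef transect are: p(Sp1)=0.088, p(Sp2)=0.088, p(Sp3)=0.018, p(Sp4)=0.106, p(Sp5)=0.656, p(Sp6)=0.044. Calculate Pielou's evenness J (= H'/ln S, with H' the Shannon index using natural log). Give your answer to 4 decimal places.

H' = −Σ pᵢ ln pᵢ = −((-0.213877) + (-0.213877) + (-0.072313) + (-0.237898) + (-0.276566) + (-0.137437)) = 1.151967 (working shown to 6 dp, full precision carried).
With S = 6 species, ln S = 1.791759, so J = 1.151967/1.791759 = 0.642925, i.e. 0.6429 to 4 decimal places.

0.6429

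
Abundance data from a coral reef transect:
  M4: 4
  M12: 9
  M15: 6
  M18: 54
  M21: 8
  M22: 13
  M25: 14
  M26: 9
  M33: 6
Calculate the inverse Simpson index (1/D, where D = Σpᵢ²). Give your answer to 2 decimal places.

4.21

Total N = 4+9+6+54+8+13+14+9+6 = 123, so the proportions are 0.03252, 0.073171, 0.04878, 0.439024, 0.065041, 0.105691, 0.113821, 0.073171, 0.04878 (working shown to 6 dp, full precision carried).
D = 0.03252² + 0.073171² + 0.04878² + 0.439024² + 0.065041² + 0.105691² + 0.113821² + 0.073171² + 0.04878² = 0.001058 + 0.005354 + 0.002380 + 0.192742 + 0.004230 + 0.011171 + 0.012955 + 0.005354 + 0.002380 = 0.237623.
So 1/D = 4.2083, i.e. 4.21 to 2 decimal places.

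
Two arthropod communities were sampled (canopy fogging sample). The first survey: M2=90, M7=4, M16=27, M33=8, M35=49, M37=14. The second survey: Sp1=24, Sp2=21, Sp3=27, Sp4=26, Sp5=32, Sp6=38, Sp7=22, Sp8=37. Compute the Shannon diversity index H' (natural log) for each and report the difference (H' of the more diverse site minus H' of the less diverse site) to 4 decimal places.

The first survey: N=192, proportions 0.46875, 0.0208333, 0.140625, 0.0416667, 0.2552083, 0.0729167, giving H' = 1.3835518 (working shown to 7 dp, full precision carried).
The second survey: N=227, proportions 0.1057269, 0.092511, 0.1189427, 0.1145374, 0.1409692, 0.1674009, 0.0969163, 0.1629956, giving H' = 2.0564695.
Difference = |1.3835518 − 2.0564695| = 0.6729177, i.e. 0.6729 to 4 decimal places.

0.6729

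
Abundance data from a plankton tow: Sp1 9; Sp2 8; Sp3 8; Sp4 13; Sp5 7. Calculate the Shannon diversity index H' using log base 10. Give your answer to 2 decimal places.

Total N = 9+8+8+13+7 = 45, so the proportions are 0.2, 0.1778, 0.1778, 0.2889, 0.1556 (working shown to 4 dp, full precision carried).
Each pᵢ log₁₀ pᵢ term: 0.2×(-0.6990)=-0.1398, 0.1778×(-0.7501)=-0.1334, 0.1778×(-0.7501)=-0.1334, 0.2889×(-0.5393)=-0.1558, 0.1556×(-0.8081)=-0.1257.
Sum = -0.6880, so H' = 0.69.

0.69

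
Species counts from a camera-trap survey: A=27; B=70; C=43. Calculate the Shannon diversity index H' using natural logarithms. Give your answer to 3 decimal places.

1.027

Total N = 27+70+43 = 140, so the proportions are 0.19286, 0.5, 0.30714 (working shown to 5 dp, full precision carried).
Each pᵢ ln pᵢ term: 0.19286×(-1.64581)=-0.31741, 0.5×(-0.69315)=-0.34657, 0.30714×(-1.18044)=-0.36256.
Sum = -1.02654, so H' = 1.027.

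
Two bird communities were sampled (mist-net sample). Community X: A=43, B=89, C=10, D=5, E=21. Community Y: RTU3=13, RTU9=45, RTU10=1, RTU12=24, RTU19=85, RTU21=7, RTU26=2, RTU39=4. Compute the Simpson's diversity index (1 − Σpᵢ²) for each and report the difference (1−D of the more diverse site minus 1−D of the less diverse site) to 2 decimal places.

0.06

Community X: N=168, proportions 0.256, 0.5298, 0.0595, 0.0298, 0.125, giving 1−D = 0.6338 (working shown to 4 dp, full precision carried).
Community Y: N=181, proportions 0.0718, 0.2486, 0.0055, 0.1326, 0.4696, 0.0387, 0.011, 0.0221, giving 1−D = 0.6928.
Difference = |0.6338 − 0.6928| = 0.0590, i.e. 0.06 to 2 decimal places.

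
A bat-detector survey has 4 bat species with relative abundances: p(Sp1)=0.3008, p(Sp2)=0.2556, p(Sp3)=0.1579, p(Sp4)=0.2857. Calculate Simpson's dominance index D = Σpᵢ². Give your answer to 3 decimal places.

0.262

D = 0.3008² + 0.2556² + 0.1579² + 0.2857² = 0.09048 + 0.06533 + 0.02493 + 0.08162 = 0.26237 (working shown to 5 dp, full precision carried).
To 3 decimal places, D = 0.262.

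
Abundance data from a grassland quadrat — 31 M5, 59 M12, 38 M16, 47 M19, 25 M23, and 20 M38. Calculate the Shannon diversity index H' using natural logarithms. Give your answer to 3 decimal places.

Total N = 31+59+38+47+25+20 = 220, so the proportions are 0.14091, 0.26818, 0.17273, 0.21364, 0.11364, 0.09091 (working shown to 5 dp, full precision carried).
Each pᵢ ln pᵢ term: 0.14091×(-1.95964)=-0.27613, 0.26818×(-1.31609)=-0.35295, 0.17273×(-1.75604)=-0.30332, 0.21364×(-1.54348)=-0.32974, 0.11364×(-2.17475)=-0.24713, 0.09091×(-2.39790)=-0.21799.
Sum = -1.72726, so H' = 1.727.

1.727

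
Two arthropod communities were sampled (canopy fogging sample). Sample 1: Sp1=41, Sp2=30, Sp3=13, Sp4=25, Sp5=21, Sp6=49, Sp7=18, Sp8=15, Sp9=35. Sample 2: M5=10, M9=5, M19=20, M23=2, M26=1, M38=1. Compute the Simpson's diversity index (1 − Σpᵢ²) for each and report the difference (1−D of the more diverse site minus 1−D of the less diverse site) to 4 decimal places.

Sample 1: N=247, proportions 0.165991903, 0.12145749, 0.052631579, 0.101214575, 0.085020243, 0.198380567, 0.072874494, 0.060728745, 0.141700405, giving 1−D = 0.869019325 (working shown to 9 dp, full precision carried).
Sample 2: N=39, proportions 0.256410256, 0.128205128, 0.512820513, 0.051282051, 0.025641026, 0.025641026, giving 1−D = 0.650887574.
Difference = |0.869019325 − 0.650887574| = 0.218131751, i.e. 0.2181 to 4 decimal places.

0.2181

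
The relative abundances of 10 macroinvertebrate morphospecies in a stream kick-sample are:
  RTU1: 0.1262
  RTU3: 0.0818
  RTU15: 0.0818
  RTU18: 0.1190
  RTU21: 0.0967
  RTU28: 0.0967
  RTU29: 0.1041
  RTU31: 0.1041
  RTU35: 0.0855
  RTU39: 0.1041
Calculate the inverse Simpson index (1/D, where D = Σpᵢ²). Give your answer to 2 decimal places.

D = 0.1262² + 0.0818² + 0.0818² + 0.119² + 0.0967² + 0.0967² + 0.1041² + 0.1041² + 0.0855² + 0.1041² = 0.015926 + 0.006691 + 0.006691 + 0.014161 + 0.009351 + 0.009351 + 0.010837 + 0.010837 + 0.007310 + 0.010837 = 0.101992 (working shown to 6 dp, full precision carried).
So 1/D = 9.8047, i.e. 9.80 to 2 decimal places.

9.80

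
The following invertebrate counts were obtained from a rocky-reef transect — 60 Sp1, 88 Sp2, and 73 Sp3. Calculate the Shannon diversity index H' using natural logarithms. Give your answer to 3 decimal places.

1.087

Total N = 60+88+73 = 221, so the proportions are 0.27149, 0.39819, 0.33032 (working shown to 5 dp, full precision carried).
Each pᵢ ln pᵢ term: 0.27149×(-1.30382)=-0.35398, 0.39819×(-0.92083)=-0.36666, 0.33032×(-1.10770)=-0.36589.
Sum = -1.08653, so H' = 1.087.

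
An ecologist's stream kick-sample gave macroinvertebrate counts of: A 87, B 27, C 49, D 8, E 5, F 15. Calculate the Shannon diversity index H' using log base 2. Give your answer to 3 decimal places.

Total N = 87+27+49+8+5+15 = 191, so the proportions are 0.4555, 0.14136, 0.25654, 0.04188, 0.02618, 0.07853 (working shown to 5 dp, full precision carried).
Each pᵢ log₂ pᵢ term: 0.4555×(-1.13449)=-0.51676, 0.14136×(-2.82254)=-0.39900, 0.25654×(-1.96272)=-0.50352, 0.04188×(-4.57743)=-0.19172, 0.02618×(-5.25550)=-0.13758, 0.07853×(-3.67054)=-0.28826.
Sum = -2.03684, so H' = 2.037.

2.037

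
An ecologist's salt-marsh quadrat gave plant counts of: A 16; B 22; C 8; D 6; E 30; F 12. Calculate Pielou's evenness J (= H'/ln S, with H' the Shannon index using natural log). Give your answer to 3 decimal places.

Total N = 16+22+8+6+30+12 = 94, so the proportions are 0.17021, 0.23404, 0.08511, 0.06383, 0.31915, 0.12766 (working shown to 5 dp, full precision carried).
H' = −Σ pᵢ ln pᵢ = −((-0.30140) + (-0.33989) + (-0.20969) + (-0.17563) + (-0.36450) + (-0.26277)) = 1.65388.
With S = 6 species, ln S = 1.79176, so J = 1.65388/1.79176 = 0.92305, i.e. 0.923 to 3 decimal places.

0.923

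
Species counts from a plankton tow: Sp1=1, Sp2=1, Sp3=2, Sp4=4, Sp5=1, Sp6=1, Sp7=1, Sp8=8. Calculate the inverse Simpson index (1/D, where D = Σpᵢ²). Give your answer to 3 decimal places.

4.056

Total N = 1+1+2+4+1+1+1+8 = 19, so the proportions are 0.0526316, 0.0526316, 0.1052632, 0.2105263, 0.0526316, 0.0526316, 0.0526316, 0.4210526 (working shown to 7 dp, full precision carried).
D = 0.0526316² + 0.0526316² + 0.1052632² + 0.2105263² + 0.0526316² + 0.0526316² + 0.0526316² + 0.4210526² = 0.0027701 + 0.0027701 + 0.0110803 + 0.0443213 + 0.0027701 + 0.0027701 + 0.0027701 + 0.1772853 = 0.2465374.
So 1/D = 4.05618, i.e. 4.056 to 3 decimal places.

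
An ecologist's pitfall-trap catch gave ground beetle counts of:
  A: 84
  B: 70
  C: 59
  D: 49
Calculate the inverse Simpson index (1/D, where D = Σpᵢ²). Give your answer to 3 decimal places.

Total N = 84+70+59+49 = 262, so the proportions are 0.3206107, 0.2671756, 0.2251908, 0.1870229 (working shown to 7 dp, full precision carried).
D = 0.3206107² + 0.2671756² + 0.2251908² + 0.1870229² = 0.1027912 + 0.0713828 + 0.0507109 + 0.0349776 = 0.2598625.
So 1/D = 3.84819, i.e. 3.848 to 3 decimal places.

3.848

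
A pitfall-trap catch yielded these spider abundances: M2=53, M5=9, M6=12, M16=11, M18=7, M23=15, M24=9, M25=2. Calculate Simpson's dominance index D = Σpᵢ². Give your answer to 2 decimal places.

0.25

Total N = 53+9+12+11+7+15+9+2 = 118, so the proportions are 0.4492, 0.0763, 0.1017, 0.0932, 0.0593, 0.1271, 0.0763, 0.0169 (working shown to 4 dp, full precision carried).
D = 0.4492² + 0.0763² + 0.1017² + 0.0932² + 0.0593² + 0.1271² + 0.0763² + 0.0169² = 0.2017 + 0.0058 + 0.0103 + 0.0087 + 0.0035 + 0.0162 + 0.0058 + 0.0003 = 0.2524.
To 2 decimal places, D = 0.25.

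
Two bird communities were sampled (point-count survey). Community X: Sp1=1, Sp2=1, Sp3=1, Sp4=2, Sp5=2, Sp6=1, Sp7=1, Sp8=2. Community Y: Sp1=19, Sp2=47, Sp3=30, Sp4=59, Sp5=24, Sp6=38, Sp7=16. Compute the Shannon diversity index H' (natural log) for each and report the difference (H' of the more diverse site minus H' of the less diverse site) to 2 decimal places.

0.17

Community X: N=11, proportions 0.09091, 0.09091, 0.09091, 0.18182, 0.18182, 0.09091, 0.09091, 0.18182, giving H' = 2.01981 (working shown to 5 dp, full precision carried).
Community Y: N=233, proportions 0.08155, 0.20172, 0.12876, 0.25322, 0.103, 0.16309, 0.06867, giving H' = 1.85286.
Difference = |2.01981 − 1.85286| = 0.16695, i.e. 0.17 to 2 decimal places.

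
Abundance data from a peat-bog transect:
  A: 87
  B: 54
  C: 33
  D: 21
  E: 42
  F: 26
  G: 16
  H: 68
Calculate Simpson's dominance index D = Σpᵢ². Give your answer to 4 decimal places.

Total N = 87+54+33+21+42+26+16+68 = 347, so the proportions are 0.25072, 0.15562, 0.095101, 0.060519, 0.121037, 0.074928, 0.04611, 0.195965 (working shown to 6 dp, full precision carried).
D = 0.25072² + 0.15562² + 0.095101² + 0.060519² + 0.121037² + 0.074928² + 0.04611² + 0.195965² = 0.062861 + 0.024217 + 0.009044 + 0.003663 + 0.014650 + 0.005614 + 0.002126 + 0.038402 = 0.160578.
To 4 decimal places, D = 0.1606.

0.1606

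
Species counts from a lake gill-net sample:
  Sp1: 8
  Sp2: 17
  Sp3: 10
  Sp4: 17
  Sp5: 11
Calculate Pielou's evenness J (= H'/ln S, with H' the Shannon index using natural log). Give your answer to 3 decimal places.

0.973

Total N = 8+17+10+17+11 = 63, so the proportions are 0.12698, 0.26984, 0.15873, 0.26984, 0.1746 (working shown to 5 dp, full precision carried).
H' = −Σ pᵢ ln pᵢ = −((-0.26206) + (-0.35347) + (-0.29215) + (-0.35347) + (-0.30472)) = 1.56587.
With S = 5 species, ln S = 1.60944, so J = 1.56587/1.60944 = 0.97293, i.e. 0.973 to 3 decimal places.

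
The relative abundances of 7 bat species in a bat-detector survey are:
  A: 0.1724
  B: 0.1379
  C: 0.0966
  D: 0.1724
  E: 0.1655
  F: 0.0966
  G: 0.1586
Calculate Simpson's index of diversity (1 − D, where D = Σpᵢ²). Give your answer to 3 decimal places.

0.850

D = 0.1724² + 0.1379² + 0.0966² + 0.1724² + 0.1655² + 0.0966² + 0.1586² = 0.02972 + 0.01902 + 0.00933 + 0.02972 + 0.02739 + 0.00933 + 0.02515 = 0.14967 (working shown to 5 dp, full precision carried).
So 1 − D = 0.85033, i.e. 0.850 to 3 decimal places.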